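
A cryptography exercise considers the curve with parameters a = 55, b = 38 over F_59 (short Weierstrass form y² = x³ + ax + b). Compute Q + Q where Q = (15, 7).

tangent at (15, 7): λ = (3·15² + 55)/(2·7) ≡ 22/14. 14⁻¹ ≡ 38 (mod 59), so λ ≡ 22·38 ≡ 10.
  x = λ² - 15 - 15 = 100 - 30 ≡ 11; y = λ·(15 - 11) - 7 ≡ 33. → (11, 33)

(11, 33)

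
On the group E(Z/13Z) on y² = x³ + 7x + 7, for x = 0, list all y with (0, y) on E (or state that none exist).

x³ + 7x + 7 = 7 ≡ 7 (mod 13).
7 is a non-residue mod 13; no y exists.

none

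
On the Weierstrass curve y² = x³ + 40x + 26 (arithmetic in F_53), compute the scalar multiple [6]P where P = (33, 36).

Repeated addition: build up to 6P.
2P: tangent at (33, 36): λ = (3·33² + 40)/(2·36) ≡ 21/19. 19⁻¹ ≡ 14 (mod 53), so λ ≡ 21·14 ≡ 29.
  x = λ² - 33 - 33 = 841 - 66 ≡ 33; y = λ·(33 - 33) - 36 ≡ 17. → (33, 17)
3P: (33, 17) + (33, 36): same x and y₁ ≡ -y₂, so the sum is 𝒪.
4P: 𝒪 + (33, 36) = (33, 36) (identity).
5P: tangent at (33, 36): λ = (3·33² + 40)/(2·36) ≡ 21/19. 19⁻¹ ≡ 14 (mod 53), so λ ≡ 21·14 ≡ 29.
  x = λ² - 33 - 33 = 841 - 66 ≡ 33; y = λ·(33 - 33) - 36 ≡ 17. → (33, 17)
6P: (33, 17) + (33, 36): same x and y₁ ≡ -y₂, so the sum is 𝒪.

O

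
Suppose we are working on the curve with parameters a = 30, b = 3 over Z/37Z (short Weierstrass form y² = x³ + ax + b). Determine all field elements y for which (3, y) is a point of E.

3, 34

x³ + 30x + 3 = 120 ≡ 9 (mod 37).
Square roots of 9 mod 37: 3 and 34 (since 3² = 9 ≡ 9).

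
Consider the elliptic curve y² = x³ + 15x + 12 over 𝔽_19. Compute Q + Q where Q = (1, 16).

tangent at (1, 16): λ = (3·1² + 15)/(2·16) ≡ 18/13. 13⁻¹ ≡ 3 (mod 19), so λ ≡ 18·3 ≡ 16.
  x = λ² - 1 - 1 = 256 - 2 ≡ 7; y = λ·(1 - 7) - 16 ≡ 2. → (7, 2)

(7, 2)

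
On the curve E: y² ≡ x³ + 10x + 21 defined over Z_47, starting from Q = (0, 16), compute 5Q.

(35, 37)

Repeated addition: build up to 5Q.
2Q: tangent at (0, 16): λ = (3·0² + 10)/(2·16) ≡ 10/32. 32⁻¹ ≡ 25 (mod 47), so λ ≡ 10·25 ≡ 15.
  x = λ² - 0 - 0 = 225 - 0 ≡ 37; y = λ·(0 - 37) - 16 ≡ 40. → (37, 40)
3Q: (37, 40) + (0, 16). λ = (16 - 40)/(0 - 37) ≡ 23/10 mod 47. 10⁻¹ ≡ 33 (mod 47), so λ ≡ 7.
  x = λ² - 37 - 0 = 49 - 37 ≡ 12; y = λ·(37 - 12) - 40 ≡ 41. → (12, 41)
4Q: (12, 41) + (0, 16). λ = (16 - 41)/(0 - 12) ≡ 22/35 mod 47. 35⁻¹ ≡ 43 (mod 47), so λ ≡ 6.
  x = λ² - 12 - 0 = 36 - 12 ≡ 24; y = λ·(12 - 24) - 41 ≡ 28. → (24, 28)
5Q: (24, 28) + (0, 16). λ = (16 - 28)/(0 - 24) ≡ 35/23 mod 47. 23⁻¹ ≡ 45 (mod 47), so λ ≡ 24.
  x = λ² - 24 - 0 = 576 - 24 ≡ 35; y = λ·(24 - 35) - 28 ≡ 37. → (35, 37)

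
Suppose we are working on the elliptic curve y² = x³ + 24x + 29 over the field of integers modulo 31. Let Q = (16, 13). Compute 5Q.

(16, 13)

Double-and-add on 5 = (101)₂. Start with Q = (16, 13) for the leading 1-bit.
double: tangent at (16, 13): λ = (3·16² + 24)/(2·13) ≡ 17/26. 26⁻¹ ≡ 6 (mod 31), so λ ≡ 17·6 ≡ 9.
  x = λ² - 16 - 16 = 81 - 32 ≡ 18; y = λ·(16 - 18) - 13 ≡ 0. → (18, 0)
double: (18, 0) + (18, 0): same x and y₁ ≡ -y₂, so the sum is 𝒪.
add Q: 𝒪 + (16, 13) = (16, 13) (identity).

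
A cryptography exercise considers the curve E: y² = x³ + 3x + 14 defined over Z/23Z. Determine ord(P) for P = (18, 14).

6

2P: tangent at (18, 14): λ = (3·18² + 3)/(2·14) ≡ 9/5. 5⁻¹ ≡ 14 (mod 23) since 5·14 = 70 ≡ 1, so λ ≡ 9·14 ≡ 11.
  x = λ² - 18 - 18 = 121 - 36 ≡ 16; y = λ·(18 - 16) - 14 ≡ 8. → (16, 8)
3P: (16, 8) + (18, 14). λ = (14 - 8)/(18 - 16) ≡ 6/2 mod 23. 2⁻¹ ≡ 12 (mod 23), so λ ≡ 3.
  x = λ² - 16 - 18 = 9 - 34 ≡ 21; y = λ·(16 - 21) - 8 ≡ 0. → (21, 0)
4P: (21, 0) + (18, 14). λ = (14 - 0)/(18 - 21) ≡ 14/20 mod 23. 20⁻¹ ≡ 15 (mod 23) since 20·15 = 300 ≡ 1, so λ ≡ 3.
  x = λ² - 21 - 18 = 9 - 39 ≡ 16; y = λ·(21 - 16) - 0 ≡ 15. → (16, 15)
5P: (16, 15) + (18, 14). λ = (14 - 15)/(18 - 16) ≡ 22/2 mod 23. 2⁻¹ ≡ 12 (mod 23) since 2·12 = 24 ≡ 1, so λ ≡ 11.
  x = λ² - 16 - 18 = 121 - 34 ≡ 18; y = λ·(16 - 18) - 15 ≡ 9. → (18, 9)
6P: (18, 9) + (18, 14): same x and y₁ ≡ -y₂, so the sum is O.
6P = O, so the order is 6.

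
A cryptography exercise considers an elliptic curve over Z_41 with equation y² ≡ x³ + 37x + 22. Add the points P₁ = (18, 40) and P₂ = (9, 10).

(18, 40) + (9, 10). λ = (10 - 40)/(9 - 18) ≡ 11/32 mod 41. 32⁻¹ ≡ 9 (mod 41) since 32·9 = 288 ≡ 1, so λ ≡ 17.
  x = λ² - 18 - 9 = 289 - 27 ≡ 16; y = λ·(18 - 16) - 40 ≡ 35. → (16, 35)

(16, 35)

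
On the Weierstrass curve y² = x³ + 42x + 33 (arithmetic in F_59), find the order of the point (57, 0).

2

2P: (57, 0) + (57, 0): same x and y₁ ≡ -y₂, so the sum is 𝒪.
2P = 𝒪, so the order is 2.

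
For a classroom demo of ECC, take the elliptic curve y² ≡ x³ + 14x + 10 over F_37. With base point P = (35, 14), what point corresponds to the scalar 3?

Repeated addition: build up to 3P.
2P: tangent at (35, 14): λ = (3·35² + 14)/(2·14) ≡ 26/28. 28⁻¹ ≡ 4 (mod 37), so λ ≡ 26·4 ≡ 30.
  x = λ² - 35 - 35 = 900 - 70 ≡ 16; y = λ·(35 - 16) - 14 ≡ 1. → (16, 1)
3P: (16, 1) + (35, 14). λ = (14 - 1)/(35 - 16) ≡ 13/19 mod 37. 19⁻¹ ≡ 2 (mod 37), so λ ≡ 26.
  x = λ² - 16 - 35 = 676 - 51 ≡ 33; y = λ·(16 - 33) - 1 ≡ 1. → (33, 1)

(33, 1)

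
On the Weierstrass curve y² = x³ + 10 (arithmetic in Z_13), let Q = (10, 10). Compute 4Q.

(10, 10)

Double-and-add on 4 = (100)₂. Start with Q = (10, 10) for the leading 1-bit.
double: tangent at (10, 10): λ = (3·10² + 0)/(2·10) ≡ 1/7. 7⁻¹ ≡ 2 (mod 13) since 7·2 = 14 ≡ 1, so λ ≡ 1·2 ≡ 2.
  x = λ² - 10 - 10 = 4 - 20 ≡ 10; y = λ·(10 - 10) - 10 ≡ 3. → (10, 3)
double: tangent at (10, 3): λ = (3·10² + 0)/(2·3) ≡ 1/6. 6⁻¹ ≡ 11 (mod 13), so λ ≡ 1·11 ≡ 11.
  x = λ² - 10 - 10 = 121 - 20 ≡ 10; y = λ·(10 - 10) - 3 ≡ 10. → (10, 10)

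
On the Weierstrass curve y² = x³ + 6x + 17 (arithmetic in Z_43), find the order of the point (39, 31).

2P: tangent at (39, 31): λ = (3·39² + 6)/(2·31) ≡ 11/19. 19⁻¹ ≡ 34 (mod 43) since 19·34 = 646 ≡ 1, so λ ≡ 11·34 ≡ 30.
  x = λ² - 39 - 39 = 900 - 78 ≡ 5; y = λ·(39 - 5) - 31 ≡ 0. → (5, 0)
3P: (5, 0) + (39, 31). λ = (31 - 0)/(39 - 5) ≡ 31/34 mod 43. 34⁻¹ ≡ 19 (mod 43), so λ ≡ 30.
  x = λ² - 5 - 39 = 900 - 44 ≡ 39; y = λ·(5 - 39) - 0 ≡ 12. → (39, 12)
4P: (39, 12) + (39, 31): same x and y₁ ≡ -y₂, so the sum is ∞.
4P = ∞, so the order is 4.

4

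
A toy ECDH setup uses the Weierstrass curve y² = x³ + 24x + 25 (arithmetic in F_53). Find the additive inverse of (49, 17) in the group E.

-(49, 17) = (49, -17 mod 53) = (49, 36).

(49, 36)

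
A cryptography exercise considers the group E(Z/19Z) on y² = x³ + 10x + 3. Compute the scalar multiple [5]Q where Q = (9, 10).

(18, 7)

Double-and-add on 5 = (101)₂. Start with Q = (9, 10) for the leading 1-bit.
double: tangent at (9, 10): λ = (3·9² + 10)/(2·10) ≡ 6/1. 1⁻¹ ≡ 1 (mod 19) since 1·1 = 1 ≡ 1, so λ ≡ 6·1 ≡ 6.
  x = λ² - 9 - 9 = 36 - 18 ≡ 18; y = λ·(9 - 18) - 10 ≡ 12. → (18, 12)
double: tangent at (18, 12): λ = (3·18² + 10)/(2·12) ≡ 13/5. 5⁻¹ ≡ 4 (mod 19), so λ ≡ 13·4 ≡ 14.
  x = λ² - 18 - 18 = 196 - 36 ≡ 8; y = λ·(18 - 8) - 12 ≡ 14. → (8, 14)
add Q: (8, 14) + (9, 10). λ = (10 - 14)/(9 - 8) ≡ 15/1 mod 19. 1⁻¹ ≡ 1 (mod 19) since 1·1 = 1 ≡ 1, so λ ≡ 15.
  x = λ² - 8 - 9 = 225 - 17 ≡ 18; y = λ·(8 - 18) - 14 ≡ 7. → (18, 7)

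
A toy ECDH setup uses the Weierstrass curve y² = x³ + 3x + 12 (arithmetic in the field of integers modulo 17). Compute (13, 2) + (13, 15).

The two points share x = 13 and their y-coordinates satisfy 2 + 15 ≡ 0 (mod 17), so they are inverses. Their sum is O.

O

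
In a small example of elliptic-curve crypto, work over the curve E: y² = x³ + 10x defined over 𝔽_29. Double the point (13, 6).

tangent at (13, 6): λ = (3·13² + 10)/(2·6) ≡ 24/12. 12⁻¹ ≡ 17 (mod 29), so λ ≡ 24·17 ≡ 2.
  x = λ² - 13 - 13 = 4 - 26 ≡ 7; y = λ·(13 - 7) - 6 ≡ 6. → (7, 6)

(7, 6)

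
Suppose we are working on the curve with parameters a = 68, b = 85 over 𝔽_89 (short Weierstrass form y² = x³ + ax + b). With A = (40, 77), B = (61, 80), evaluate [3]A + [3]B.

(38, 74)

First 3A:
Repeated addition: build up to 3A.
2A: tangent at (40, 77): λ = (3·40² + 68)/(2·77) ≡ 62/65. 65⁻¹ ≡ 63 (mod 89), so λ ≡ 62·63 ≡ 79.
  x = λ² - 40 - 40 = 6241 - 80 ≡ 20; y = λ·(40 - 20) - 77 ≡ 79. → (20, 79)
3A: (20, 79) + (40, 77). λ = (77 - 79)/(40 - 20) ≡ 87/20 mod 89. 20⁻¹ ≡ 49 (mod 89) since 20·49 = 980 ≡ 1, so λ ≡ 80.
  x = λ² - 20 - 40 = 6400 - 60 ≡ 21; y = λ·(20 - 21) - 79 ≡ 19. → (21, 19)
3A = (21, 19).
Next 3B:
Repeated addition: build up to 3B.
2B: tangent at (61, 80): λ = (3·61² + 68)/(2·80) ≡ 17/71. 71⁻¹ ≡ 84 (mod 89), so λ ≡ 17·84 ≡ 4.
  x = λ² - 61 - 61 = 16 - 122 ≡ 72; y = λ·(61 - 72) - 80 ≡ 54. → (72, 54)
3B: (72, 54) + (61, 80). λ = (80 - 54)/(61 - 72) ≡ 26/78 mod 89. 78⁻¹ ≡ 8 (mod 89) since 78·8 = 624 ≡ 1, so λ ≡ 30.
  x = λ² - 72 - 61 = 900 - 133 ≡ 55; y = λ·(72 - 55) - 54 ≡ 11. → (55, 11)
3B = (55, 11).
Finally 3A + 3B:
(21, 19) + (55, 11). λ = (11 - 19)/(55 - 21) ≡ 81/34 mod 89. 34⁻¹ ≡ 55 (mod 89), so λ ≡ 5.
  x = λ² - 21 - 55 = 25 - 76 ≡ 38; y = λ·(21 - 38) - 19 ≡ 74. → (38, 74)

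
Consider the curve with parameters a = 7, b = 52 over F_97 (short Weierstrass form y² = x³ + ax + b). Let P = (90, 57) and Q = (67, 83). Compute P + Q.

(70, 68)

(90, 57) + (67, 83). λ = (83 - 57)/(67 - 90) ≡ 26/74 mod 97. 74⁻¹ ≡ 59 (mod 97) since 74·59 = 4366 ≡ 1, so λ ≡ 79.
  x = λ² - 90 - 67 = 6241 - 157 ≡ 70; y = λ·(90 - 70) - 57 ≡ 68. → (70, 68)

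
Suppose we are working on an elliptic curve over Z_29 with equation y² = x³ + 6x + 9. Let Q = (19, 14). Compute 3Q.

Repeated addition: build up to 3Q.
2Q: tangent at (19, 14): λ = (3·19² + 6)/(2·14) ≡ 16/28. 28⁻¹ ≡ 28 (mod 29), so λ ≡ 16·28 ≡ 13.
  x = λ² - 19 - 19 = 169 - 38 ≡ 15; y = λ·(19 - 15) - 14 ≡ 9. → (15, 9)
3Q: (15, 9) + (19, 14). λ = (14 - 9)/(19 - 15) ≡ 5/4 mod 29. 4⁻¹ ≡ 22 (mod 29) since 4·22 = 88 ≡ 1, so λ ≡ 23.
  x = λ² - 15 - 19 = 529 - 34 ≡ 2; y = λ·(15 - 2) - 9 ≡ 0. → (2, 0)

(2, 0)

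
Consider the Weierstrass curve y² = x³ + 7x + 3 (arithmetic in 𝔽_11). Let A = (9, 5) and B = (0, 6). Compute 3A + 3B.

(2, 5)

First 3A:
Repeated addition: build up to 3A.
2A: tangent at (9, 5): λ = (3·9² + 7)/(2·5) ≡ 8/10. 10⁻¹ ≡ 10 (mod 11) since 10·10 = 100 ≡ 1, so λ ≡ 8·10 ≡ 3.
  x = λ² - 9 - 9 = 9 - 18 ≡ 2; y = λ·(9 - 2) - 5 ≡ 5. → (2, 5)
3A: (2, 5) + (9, 5). λ = (5 - 5)/(9 - 2) ≡ 0/7 mod 11. 7⁻¹ ≡ 8 (mod 11), so λ ≡ 0.
  x = λ² - 2 - 9 = 0 - 11 ≡ 0; y = λ·(2 - 0) - 5 ≡ 6. → (0, 6)
3A = (0, 6).
Next 3B:
Repeated addition: build up to 3B.
2B: tangent at (0, 6): λ = (3·0² + 7)/(2·6) ≡ 7/1. 1⁻¹ ≡ 1 (mod 11) since 1·1 = 1 ≡ 1, so λ ≡ 7·1 ≡ 7.
  x = λ² - 0 - 0 = 49 - 0 ≡ 5; y = λ·(0 - 5) - 6 ≡ 3. → (5, 3)
3B: (5, 3) + (0, 6). λ = (6 - 3)/(0 - 5) ≡ 3/6 mod 11. 6⁻¹ ≡ 2 (mod 11) since 6·2 = 12 ≡ 1, so λ ≡ 6.
  x = λ² - 5 - 0 = 36 - 5 ≡ 9; y = λ·(5 - 9) - 3 ≡ 6. → (9, 6)
3B = (9, 6).
Finally 3A + 3B:
(0, 6) + (9, 6). λ = (6 - 6)/(9 - 0) ≡ 0/9 mod 11. 9⁻¹ ≡ 5 (mod 11), so λ ≡ 0.
  x = λ² - 0 - 9 = 0 - 9 ≡ 2; y = λ·(0 - 2) - 6 ≡ 5. → (2, 5)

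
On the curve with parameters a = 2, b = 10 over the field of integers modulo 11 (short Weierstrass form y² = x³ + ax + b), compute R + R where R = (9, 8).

(7, 2)

tangent at (9, 8): λ = (3·9² + 2)/(2·8) ≡ 3/5. 5⁻¹ ≡ 9 (mod 11), so λ ≡ 3·9 ≡ 5.
  x = λ² - 9 - 9 = 25 - 18 ≡ 7; y = λ·(9 - 7) - 8 ≡ 2. → (7, 2)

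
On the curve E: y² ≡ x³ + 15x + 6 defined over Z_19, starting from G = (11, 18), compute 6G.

(5, 15)

Double-and-add on 6 = (110)₂. Start with G = (11, 18) for the leading 1-bit.
double: tangent at (11, 18): λ = (3·11² + 15)/(2·18) ≡ 17/17. 17⁻¹ ≡ 9 (mod 19), so λ ≡ 17·9 ≡ 1.
  x = λ² - 11 - 11 = 1 - 22 ≡ 17; y = λ·(11 - 17) - 18 ≡ 14. → (17, 14)
add G: (17, 14) + (11, 18). λ = (18 - 14)/(11 - 17) ≡ 4/13 mod 19. 13⁻¹ ≡ 3 (mod 19) since 13·3 = 39 ≡ 1, so λ ≡ 12.
  x = λ² - 17 - 11 = 144 - 28 ≡ 2; y = λ·(17 - 2) - 14 ≡ 14. → (2, 14)
double: tangent at (2, 14): λ = (3·2² + 15)/(2·14) ≡ 8/9. 9⁻¹ ≡ 17 (mod 19), so λ ≡ 8·17 ≡ 3.
  x = λ² - 2 - 2 = 9 - 4 ≡ 5; y = λ·(2 - 5) - 14 ≡ 15. → (5, 15)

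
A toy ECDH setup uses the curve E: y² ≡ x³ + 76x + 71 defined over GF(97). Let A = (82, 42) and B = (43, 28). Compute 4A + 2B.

(55, 10)

First 4A:
Repeated addition: build up to 4A.
2A: tangent at (82, 42): λ = (3·82² + 76)/(2·42) ≡ 72/84. 84⁻¹ ≡ 82 (mod 97), so λ ≡ 72·82 ≡ 84.
  x = λ² - 82 - 82 = 7056 - 164 ≡ 5; y = λ·(82 - 5) - 42 ≡ 24. → (5, 24)
3A: (5, 24) + (82, 42). λ = (42 - 24)/(82 - 5) ≡ 18/77 mod 97. 77⁻¹ ≡ 63 (mod 97), so λ ≡ 67.
  x = λ² - 5 - 82 = 4489 - 87 ≡ 37; y = λ·(5 - 37) - 24 ≡ 63. → (37, 63)
4A: (37, 63) + (82, 42). λ = (42 - 63)/(82 - 37) ≡ 76/45 mod 97. 45⁻¹ ≡ 69 (mod 97), so λ ≡ 6.
  x = λ² - 37 - 82 = 36 - 119 ≡ 14; y = λ·(37 - 14) - 63 ≡ 75. → (14, 75)
4A = (14, 75).
Next 2B:
Repeated addition: build up to 2B.
2B: tangent at (43, 28): λ = (3·43² + 76)/(2·28) ≡ 94/56. 56⁻¹ ≡ 26 (mod 97) since 56·26 = 1456 ≡ 1, so λ ≡ 94·26 ≡ 19.
  x = λ² - 43 - 43 = 361 - 86 ≡ 81; y = λ·(43 - 81) - 28 ≡ 26. → (81, 26)
2B = (81, 26).
Finally 4A + 2B:
(14, 75) + (81, 26). λ = (26 - 75)/(81 - 14) ≡ 48/67 mod 97. 67⁻¹ ≡ 42 (mod 97), so λ ≡ 76.
  x = λ² - 14 - 81 = 5776 - 95 ≡ 55; y = λ·(14 - 55) - 75 ≡ 10. → (55, 10)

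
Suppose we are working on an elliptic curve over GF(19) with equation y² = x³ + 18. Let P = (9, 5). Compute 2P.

(8, 6)

tangent at (9, 5): λ = (3·9² + 0)/(2·5) ≡ 15/10. 10⁻¹ ≡ 2 (mod 19), so λ ≡ 15·2 ≡ 11.
  x = λ² - 9 - 9 = 121 - 18 ≡ 8; y = λ·(9 - 8) - 5 ≡ 6. → (8, 6)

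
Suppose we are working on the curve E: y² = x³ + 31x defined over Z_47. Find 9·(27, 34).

(9, 31)

Write Q = (27, 34).
Repeated addition: build up to 9Q.
2Q: tangent at (27, 34): λ = (3·27² + 31)/(2·34) ≡ 9/21. 21⁻¹ ≡ 9 (mod 47), so λ ≡ 9·9 ≡ 34.
  x = λ² - 27 - 27 = 1156 - 54 ≡ 21; y = λ·(27 - 21) - 34 ≡ 29. → (21, 29)
3Q: (21, 29) + (27, 34). λ = (34 - 29)/(27 - 21) ≡ 5/6 mod 47. 6⁻¹ ≡ 8 (mod 47), so λ ≡ 40.
  x = λ² - 21 - 27 = 1600 - 48 ≡ 1; y = λ·(21 - 1) - 29 ≡ 19. → (1, 19)
4Q: (1, 19) + (27, 34). λ = (34 - 19)/(27 - 1) ≡ 15/26 mod 47. 26⁻¹ ≡ 38 (mod 47), so λ ≡ 6.
  x = λ² - 1 - 27 = 36 - 28 ≡ 8; y = λ·(1 - 8) - 19 ≡ 33. → (8, 33)
5Q: (8, 33) + (27, 34). λ = (34 - 33)/(27 - 8) ≡ 1/19 mod 47. 19⁻¹ ≡ 5 (mod 47), so λ ≡ 5.
  x = λ² - 8 - 27 = 25 - 35 ≡ 37; y = λ·(8 - 37) - 33 ≡ 10. → (37, 10)
6Q: (37, 10) + (27, 34). λ = (34 - 10)/(27 - 37) ≡ 24/37 mod 47. 37⁻¹ ≡ 14 (mod 47) since 37·14 = 518 ≡ 1, so λ ≡ 7.
  x = λ² - 37 - 27 = 49 - 64 ≡ 32; y = λ·(37 - 32) - 10 ≡ 25. → (32, 25)
7Q: (32, 25) + (27, 34). λ = (34 - 25)/(27 - 32) ≡ 9/42 mod 47. 42⁻¹ ≡ 28 (mod 47), so λ ≡ 17.
  x = λ² - 32 - 27 = 289 - 59 ≡ 42; y = λ·(32 - 42) - 25 ≡ 40. → (42, 40)
8Q: (42, 40) + (27, 34). λ = (34 - 40)/(27 - 42) ≡ 41/32 mod 47. 32⁻¹ ≡ 25 (mod 47) since 32·25 = 800 ≡ 1, so λ ≡ 38.
  x = λ² - 42 - 27 = 1444 - 69 ≡ 12; y = λ·(42 - 12) - 40 ≡ 19. → (12, 19)
9Q: (12, 19) + (27, 34). λ = (34 - 19)/(27 - 12) ≡ 15/15 mod 47. 15⁻¹ ≡ 22 (mod 47) since 15·22 = 330 ≡ 1, so λ ≡ 1.
  x = λ² - 12 - 27 = 1 - 39 ≡ 9; y = λ·(12 - 9) - 19 ≡ 31. → (9, 31)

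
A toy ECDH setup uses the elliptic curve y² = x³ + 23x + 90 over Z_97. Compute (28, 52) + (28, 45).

The two points share x = 28 and their y-coordinates satisfy 52 + 45 ≡ 0 (mod 97), so they are inverses. Their sum is the point at infinity.

O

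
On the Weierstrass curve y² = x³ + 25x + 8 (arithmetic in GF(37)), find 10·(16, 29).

Write G = (16, 29).
Double-and-add on 10 = (1010)₂. Start with G = (16, 29) for the leading 1-bit.
double: tangent at (16, 29): λ = (3·16² + 25)/(2·29) ≡ 16/21. 21⁻¹ ≡ 30 (mod 37) since 21·30 = 630 ≡ 1, so λ ≡ 16·30 ≡ 36.
  x = λ² - 16 - 16 = 1296 - 32 ≡ 6; y = λ·(16 - 6) - 29 ≡ 35. → (6, 35)
double: tangent at (6, 35): λ = (3·6² + 25)/(2·35) ≡ 22/33. 33⁻¹ ≡ 9 (mod 37), so λ ≡ 22·9 ≡ 13.
  x = λ² - 6 - 6 = 169 - 12 ≡ 9; y = λ·(6 - 9) - 35 ≡ 0. → (9, 0)
add G: (9, 0) + (16, 29). λ = (29 - 0)/(16 - 9) ≡ 29/7 mod 37. 7⁻¹ ≡ 16 (mod 37), so λ ≡ 20.
  x = λ² - 9 - 16 = 400 - 25 ≡ 5; y = λ·(9 - 5) - 0 ≡ 6. → (5, 6)
double: tangent at (5, 6): λ = (3·5² + 25)/(2·6) ≡ 26/12. 12⁻¹ ≡ 34 (mod 37) since 12·34 = 408 ≡ 1, so λ ≡ 26·34 ≡ 33.
  x = λ² - 5 - 5 = 1089 - 10 ≡ 6; y = λ·(5 - 6) - 6 ≡ 35. → (6, 35)

(6, 35)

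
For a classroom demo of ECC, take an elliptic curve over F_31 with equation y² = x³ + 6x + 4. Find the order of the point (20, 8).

6

2P: tangent at (20, 8): λ = (3·20² + 6)/(2·8) ≡ 28/16. 16⁻¹ ≡ 2 (mod 31) since 16·2 = 32 ≡ 1, so λ ≡ 28·2 ≡ 25.
  x = λ² - 20 - 20 = 625 - 40 ≡ 27; y = λ·(20 - 27) - 8 ≡ 3. → (27, 3)
3P: (27, 3) + (20, 8). λ = (8 - 3)/(20 - 27) ≡ 5/24 mod 31. 24⁻¹ ≡ 22 (mod 31), so λ ≡ 17.
  x = λ² - 27 - 20 = 289 - 47 ≡ 25; y = λ·(27 - 25) - 3 ≡ 0. → (25, 0)
4P: (25, 0) + (20, 8). λ = (8 - 0)/(20 - 25) ≡ 8/26 mod 31. 26⁻¹ ≡ 6 (mod 31) since 26·6 = 156 ≡ 1, so λ ≡ 17.
  x = λ² - 25 - 20 = 289 - 45 ≡ 27; y = λ·(25 - 27) - 0 ≡ 28. → (27, 28)
5P: (27, 28) + (20, 8). λ = (8 - 28)/(20 - 27) ≡ 11/24 mod 31. 24⁻¹ ≡ 22 (mod 31) since 24·22 = 528 ≡ 1, so λ ≡ 25.
  x = λ² - 27 - 20 = 625 - 47 ≡ 20; y = λ·(27 - 20) - 28 ≡ 23. → (20, 23)
6P: (20, 23) + (20, 8): same x and y₁ ≡ -y₂, so the sum is O.
6P = O, so the order is 6.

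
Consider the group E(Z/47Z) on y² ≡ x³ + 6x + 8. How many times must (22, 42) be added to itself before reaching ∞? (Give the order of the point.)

2P: tangent at (22, 42): λ = (3·22² + 6)/(2·42) ≡ 1/37. 37⁻¹ ≡ 14 (mod 47), so λ ≡ 1·14 ≡ 14.
  x = λ² - 22 - 22 = 196 - 44 ≡ 11; y = λ·(22 - 11) - 42 ≡ 18. → (11, 18)
3P: (11, 18) + (22, 42). λ = (42 - 18)/(22 - 11) ≡ 24/11 mod 47. 11⁻¹ ≡ 30 (mod 47), so λ ≡ 15.
  x = λ² - 11 - 22 = 225 - 33 ≡ 4; y = λ·(11 - 4) - 18 ≡ 40. → (4, 40)
4P: (4, 40) + (22, 42). λ = (42 - 40)/(22 - 4) ≡ 2/18 mod 47. 18⁻¹ ≡ 34 (mod 47), so λ ≡ 21.
  x = λ² - 4 - 22 = 441 - 26 ≡ 39; y = λ·(4 - 39) - 40 ≡ 24. → (39, 24)
5P: (39, 24) + (22, 42). λ = (42 - 24)/(22 - 39) ≡ 18/30 mod 47. 30⁻¹ ≡ 11 (mod 47), so λ ≡ 10.
  x = λ² - 39 - 22 = 100 - 61 ≡ 39; y = λ·(39 - 39) - 24 ≡ 23. → (39, 23)
6P: (39, 23) + (22, 42). λ = (42 - 23)/(22 - 39) ≡ 19/30 mod 47. 30⁻¹ ≡ 11 (mod 47) since 30·11 = 330 ≡ 1, so λ ≡ 21.
  x = λ² - 39 - 22 = 441 - 61 ≡ 4; y = λ·(39 - 4) - 23 ≡ 7. → (4, 7)
7P: (4, 7) + (22, 42). λ = (42 - 7)/(22 - 4) ≡ 35/18 mod 47. 18⁻¹ ≡ 34 (mod 47), so λ ≡ 15.
  x = λ² - 4 - 22 = 225 - 26 ≡ 11; y = λ·(4 - 11) - 7 ≡ 29. → (11, 29)
8P: (11, 29) + (22, 42). λ = (42 - 29)/(22 - 11) ≡ 13/11 mod 47. 11⁻¹ ≡ 30 (mod 47), so λ ≡ 14.
  x = λ² - 11 - 22 = 196 - 33 ≡ 22; y = λ·(11 - 22) - 29 ≡ 5. → (22, 5)
9P: (22, 5) + (22, 42): same x and y₁ ≡ -y₂, so the sum is ∞.
9P = ∞, so the order is 9.

9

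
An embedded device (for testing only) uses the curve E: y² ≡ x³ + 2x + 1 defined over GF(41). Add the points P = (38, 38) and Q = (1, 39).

(38, 38) + (1, 39). λ = (39 - 38)/(1 - 38) ≡ 1/4 mod 41. 4⁻¹ ≡ 31 (mod 41), so λ ≡ 31.
  x = λ² - 38 - 1 = 961 - 39 ≡ 20; y = λ·(38 - 20) - 38 ≡ 28. → (20, 28)

(20, 28)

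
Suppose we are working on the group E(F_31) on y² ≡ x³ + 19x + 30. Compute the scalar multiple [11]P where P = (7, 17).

Double-and-add on 11 = (1011)₂. Start with P = (7, 17) for the leading 1-bit.
double: tangent at (7, 17): λ = (3·7² + 19)/(2·17) ≡ 11/3. 3⁻¹ ≡ 21 (mod 31), so λ ≡ 11·21 ≡ 14.
  x = λ² - 7 - 7 = 196 - 14 ≡ 27; y = λ·(7 - 27) - 17 ≡ 13. → (27, 13)
double: tangent at (27, 13): λ = (3·27² + 19)/(2·13) ≡ 5/26. 26⁻¹ ≡ 6 (mod 31) since 26·6 = 156 ≡ 1, so λ ≡ 5·6 ≡ 30.
  x = λ² - 27 - 27 = 900 - 54 ≡ 9; y = λ·(27 - 9) - 13 ≡ 0. → (9, 0)
add P: (9, 0) + (7, 17). λ = (17 - 0)/(7 - 9) ≡ 17/29 mod 31. 29⁻¹ ≡ 15 (mod 31), so λ ≡ 7.
  x = λ² - 9 - 7 = 49 - 16 ≡ 2; y = λ·(9 - 2) - 0 ≡ 18. → (2, 18)
double: tangent at (2, 18): λ = (3·2² + 19)/(2·18) ≡ 0/5. 5⁻¹ ≡ 25 (mod 31) since 5·25 = 125 ≡ 1, so λ ≡ 0·25 ≡ 0.
  x = λ² - 2 - 2 = 0 - 4 ≡ 27; y = λ·(2 - 27) - 18 ≡ 13. → (27, 13)
add P: (27, 13) + (7, 17). λ = (17 - 13)/(7 - 27) ≡ 4/11 mod 31. 11⁻¹ ≡ 17 (mod 31) since 11·17 = 187 ≡ 1, so λ ≡ 6.
  x = λ² - 27 - 7 = 36 - 34 ≡ 2; y = λ·(27 - 2) - 13 ≡ 13. → (2, 13)

(2, 13)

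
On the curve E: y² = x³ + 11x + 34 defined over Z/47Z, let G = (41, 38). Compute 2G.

tangent at (41, 38): λ = (3·41² + 11)/(2·38) ≡ 25/29. 29⁻¹ ≡ 13 (mod 47), so λ ≡ 25·13 ≡ 43.
  x = λ² - 41 - 41 = 1849 - 82 ≡ 28; y = λ·(41 - 28) - 38 ≡ 4. → (28, 4)

(28, 4)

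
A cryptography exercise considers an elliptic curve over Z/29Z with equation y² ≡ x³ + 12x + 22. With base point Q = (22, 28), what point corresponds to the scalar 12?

Repeated addition: build up to 12Q.
2Q: tangent at (22, 28): λ = (3·22² + 12)/(2·28) ≡ 14/27. 27⁻¹ ≡ 14 (mod 29) since 27·14 = 378 ≡ 1, so λ ≡ 14·14 ≡ 22.
  x = λ² - 22 - 22 = 484 - 44 ≡ 5; y = λ·(22 - 5) - 28 ≡ 27. → (5, 27)
3Q: (5, 27) + (22, 28). λ = (28 - 27)/(22 - 5) ≡ 1/17 mod 29. 17⁻¹ ≡ 12 (mod 29), so λ ≡ 12.
  x = λ² - 5 - 22 = 144 - 27 ≡ 1; y = λ·(5 - 1) - 27 ≡ 21. → (1, 21)
4Q: (1, 21) + (22, 28). λ = (28 - 21)/(22 - 1) ≡ 7/21 mod 29. 21⁻¹ ≡ 18 (mod 29), so λ ≡ 10.
  x = λ² - 1 - 22 = 100 - 23 ≡ 19; y = λ·(1 - 19) - 21 ≡ 2. → (19, 2)
5Q: (19, 2) + (22, 28). λ = (28 - 2)/(22 - 19) ≡ 26/3 mod 29. 3⁻¹ ≡ 10 (mod 29), so λ ≡ 28.
  x = λ² - 19 - 22 = 784 - 41 ≡ 18; y = λ·(19 - 18) - 2 ≡ 26. → (18, 26)
6Q: (18, 26) + (22, 28). λ = (28 - 26)/(22 - 18) ≡ 2/4 mod 29. 4⁻¹ ≡ 22 (mod 29), so λ ≡ 15.
  x = λ² - 18 - 22 = 225 - 40 ≡ 11; y = λ·(18 - 11) - 26 ≡ 21. → (11, 21)
7Q: (11, 21) + (22, 28). λ = (28 - 21)/(22 - 11) ≡ 7/11 mod 29. 11⁻¹ ≡ 8 (mod 29), so λ ≡ 27.
  x = λ² - 11 - 22 = 729 - 33 ≡ 0; y = λ·(11 - 0) - 21 ≡ 15. → (0, 15)
8Q: (0, 15) + (22, 28). λ = (28 - 15)/(22 - 0) ≡ 13/22 mod 29. 22⁻¹ ≡ 4 (mod 29) since 22·4 = 88 ≡ 1, so λ ≡ 23.
  x = λ² - 0 - 22 = 529 - 22 ≡ 14; y = λ·(0 - 14) - 15 ≡ 11. → (14, 11)
9Q: (14, 11) + (22, 28). λ = (28 - 11)/(22 - 14) ≡ 17/8 mod 29. 8⁻¹ ≡ 11 (mod 29), so λ ≡ 13.
  x = λ² - 14 - 22 = 169 - 36 ≡ 17; y = λ·(14 - 17) - 11 ≡ 8. → (17, 8)
10Q: (17, 8) + (22, 28). λ = (28 - 8)/(22 - 17) ≡ 20/5 mod 29. 5⁻¹ ≡ 6 (mod 29), so λ ≡ 4.
  x = λ² - 17 - 22 = 16 - 39 ≡ 6; y = λ·(17 - 6) - 8 ≡ 7. → (6, 7)
11Q: (6, 7) + (22, 28). λ = (28 - 7)/(22 - 6) ≡ 21/16 mod 29. 16⁻¹ ≡ 20 (mod 29) since 16·20 = 320 ≡ 1, so λ ≡ 14.
  x = λ² - 6 - 22 = 196 - 28 ≡ 23; y = λ·(6 - 23) - 7 ≡ 16. → (23, 16)
12Q: (23, 16) + (22, 28). λ = (28 - 16)/(22 - 23) ≡ 12/28 mod 29. 28⁻¹ ≡ 28 (mod 29) since 28·28 = 784 ≡ 1, so λ ≡ 17.
  x = λ² - 23 - 22 = 289 - 45 ≡ 12; y = λ·(23 - 12) - 16 ≡ 26. → (12, 26)

(12, 26)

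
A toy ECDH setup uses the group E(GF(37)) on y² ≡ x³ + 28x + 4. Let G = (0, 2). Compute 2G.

tangent at (0, 2): λ = (3·0² + 28)/(2·2) ≡ 28/4. 4⁻¹ ≡ 28 (mod 37) since 4·28 = 112 ≡ 1, so λ ≡ 28·28 ≡ 7.
  x = λ² - 0 - 0 = 49 - 0 ≡ 12; y = λ·(0 - 12) - 2 ≡ 25. → (12, 25)

(12, 25)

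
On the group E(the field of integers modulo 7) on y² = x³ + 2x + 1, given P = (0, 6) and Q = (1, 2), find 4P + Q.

First 4P:
Repeated addition: build up to 4P.
2P: tangent at (0, 6): λ = (3·0² + 2)/(2·6) ≡ 2/5. 5⁻¹ ≡ 3 (mod 7) since 5·3 = 15 ≡ 1, so λ ≡ 2·3 ≡ 6.
  x = λ² - 0 - 0 = 36 - 0 ≡ 1; y = λ·(0 - 1) - 6 ≡ 2. → (1, 2)
3P: (1, 2) + (0, 6). λ = (6 - 2)/(0 - 1) ≡ 4/6 mod 7. 6⁻¹ ≡ 6 (mod 7), so λ ≡ 3.
  x = λ² - 1 - 0 = 9 - 1 ≡ 1; y = λ·(1 - 1) - 2 ≡ 5. → (1, 5)
4P: (1, 5) + (0, 6). λ = (6 - 5)/(0 - 1) ≡ 1/6 mod 7. 6⁻¹ ≡ 6 (mod 7) since 6·6 = 36 ≡ 1, so λ ≡ 6.
  x = λ² - 1 - 0 = 36 - 1 ≡ 0; y = λ·(1 - 0) - 5 ≡ 1. → (0, 1)
4P = (0, 1).
Finally 4P + Q:
(0, 1) + (1, 2). λ = (2 - 1)/(1 - 0) ≡ 1/1 mod 7. 1⁻¹ ≡ 1 (mod 7), so λ ≡ 1.
  x = λ² - 0 - 1 = 1 - 1 ≡ 0; y = λ·(0 - 0) - 1 ≡ 6. → (0, 6)

(0, 6)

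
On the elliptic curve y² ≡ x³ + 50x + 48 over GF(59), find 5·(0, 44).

Write P = (0, 44).
Repeated addition: build up to 5P.
2P: tangent at (0, 44): λ = (3·0² + 50)/(2·44) ≡ 50/29. 29⁻¹ ≡ 57 (mod 59) since 29·57 = 1653 ≡ 1, so λ ≡ 50·57 ≡ 18.
  x = λ² - 0 - 0 = 324 - 0 ≡ 29; y = λ·(0 - 29) - 44 ≡ 24. → (29, 24)
3P: (29, 24) + (0, 44). λ = (44 - 24)/(0 - 29) ≡ 20/30 mod 59. 30⁻¹ ≡ 2 (mod 59) since 30·2 = 60 ≡ 1, so λ ≡ 40.
  x = λ² - 29 - 0 = 1600 - 29 ≡ 37; y = λ·(29 - 37) - 24 ≡ 10. → (37, 10)
4P: (37, 10) + (0, 44). λ = (44 - 10)/(0 - 37) ≡ 34/22 mod 59. 22⁻¹ ≡ 51 (mod 59), so λ ≡ 23.
  x = λ² - 37 - 0 = 529 - 37 ≡ 20; y = λ·(37 - 20) - 10 ≡ 27. → (20, 27)
5P: (20, 27) + (0, 44). λ = (44 - 27)/(0 - 20) ≡ 17/39 mod 59. 39⁻¹ ≡ 56 (mod 59) since 39·56 = 2184 ≡ 1, so λ ≡ 8.
  x = λ² - 20 - 0 = 64 - 20 ≡ 44; y = λ·(20 - 44) - 27 ≡ 17. → (44, 17)

(44, 17)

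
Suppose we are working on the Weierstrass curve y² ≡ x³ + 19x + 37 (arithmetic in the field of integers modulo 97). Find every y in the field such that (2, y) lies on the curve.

x³ + 19x + 37 = 83 ≡ 83 (mod 97).
83 is a non-residue mod 97; no y exists.

none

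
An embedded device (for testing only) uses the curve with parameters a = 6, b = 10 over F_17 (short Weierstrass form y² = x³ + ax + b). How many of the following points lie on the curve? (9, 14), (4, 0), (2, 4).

0

(9, 14): 14² ≡ 9, rhs ≡ 11 → off.
(4, 0): 0² ≡ 0, rhs ≡ 13 → off.
(2, 4): 4² ≡ 16, rhs ≡ 13 → off.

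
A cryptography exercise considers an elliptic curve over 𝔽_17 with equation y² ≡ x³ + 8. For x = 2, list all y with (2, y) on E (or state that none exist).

x³ + 0x + 8 = 16 ≡ 16 (mod 17).
Square roots of 16 mod 17: 4 and 13 (since 4² = 16 ≡ 16).

4, 13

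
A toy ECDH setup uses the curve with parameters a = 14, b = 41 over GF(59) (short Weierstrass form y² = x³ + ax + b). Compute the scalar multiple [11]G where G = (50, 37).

(50, 37)

Repeated addition: build up to 11G.
2G: tangent at (50, 37): λ = (3·50² + 14)/(2·37) ≡ 21/15. 15⁻¹ ≡ 4 (mod 59) since 15·4 = 60 ≡ 1, so λ ≡ 21·4 ≡ 25.
  x = λ² - 50 - 50 = 625 - 100 ≡ 53; y = λ·(50 - 53) - 37 ≡ 6. → (53, 6)
3G: (53, 6) + (50, 37). λ = (37 - 6)/(50 - 53) ≡ 31/56 mod 59. 56⁻¹ ≡ 39 (mod 59), so λ ≡ 29.
  x = λ² - 53 - 50 = 841 - 103 ≡ 30; y = λ·(53 - 30) - 6 ≡ 12. → (30, 12)
4G: (30, 12) + (50, 37). λ = (37 - 12)/(50 - 30) ≡ 25/20 mod 59. 20⁻¹ ≡ 3 (mod 59), so λ ≡ 16.
  x = λ² - 30 - 50 = 256 - 80 ≡ 58; y = λ·(30 - 58) - 12 ≡ 12. → (58, 12)
5G: (58, 12) + (50, 37). λ = (37 - 12)/(50 - 58) ≡ 25/51 mod 59. 51⁻¹ ≡ 22 (mod 59), so λ ≡ 19.
  x = λ² - 58 - 50 = 361 - 108 ≡ 17; y = λ·(58 - 17) - 12 ≡ 0. → (17, 0)
6G: (17, 0) + (50, 37). λ = (37 - 0)/(50 - 17) ≡ 37/33 mod 59. 33⁻¹ ≡ 34 (mod 59), so λ ≡ 19.
  x = λ² - 17 - 50 = 361 - 67 ≡ 58; y = λ·(17 - 58) - 0 ≡ 47. → (58, 47)
7G: (58, 47) + (50, 37). λ = (37 - 47)/(50 - 58) ≡ 49/51 mod 59. 51⁻¹ ≡ 22 (mod 59), so λ ≡ 16.
  x = λ² - 58 - 50 = 256 - 108 ≡ 30; y = λ·(58 - 30) - 47 ≡ 47. → (30, 47)
8G: (30, 47) + (50, 37). λ = (37 - 47)/(50 - 30) ≡ 49/20 mod 59. 20⁻¹ ≡ 3 (mod 59), so λ ≡ 29.
  x = λ² - 30 - 50 = 841 - 80 ≡ 53; y = λ·(30 - 53) - 47 ≡ 53. → (53, 53)
9G: (53, 53) + (50, 37). λ = (37 - 53)/(50 - 53) ≡ 43/56 mod 59. 56⁻¹ ≡ 39 (mod 59), so λ ≡ 25.
  x = λ² - 53 - 50 = 625 - 103 ≡ 50; y = λ·(53 - 50) - 53 ≡ 22. → (50, 22)
10G: (50, 22) + (50, 37): same x and y₁ ≡ -y₂, so the sum is O.
11G: O + (50, 37) = (50, 37) (identity).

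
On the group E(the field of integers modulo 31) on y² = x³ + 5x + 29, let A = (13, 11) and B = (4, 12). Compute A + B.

(13, 11) + (4, 12). λ = (12 - 11)/(4 - 13) ≡ 1/22 mod 31. 22⁻¹ ≡ 24 (mod 31), so λ ≡ 24.
  x = λ² - 13 - 4 = 576 - 17 ≡ 1; y = λ·(13 - 1) - 11 ≡ 29. → (1, 29)

(1, 29)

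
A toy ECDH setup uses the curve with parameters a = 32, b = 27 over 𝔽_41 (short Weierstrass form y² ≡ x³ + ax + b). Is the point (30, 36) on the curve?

yes

y² = 36² ≡ 25; x³ + 32x + 27 = 27987 ≡ 25 (mod 41). 25 = 25.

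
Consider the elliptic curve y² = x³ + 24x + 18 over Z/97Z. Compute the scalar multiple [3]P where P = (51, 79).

Repeated addition: build up to 3P.
2P: tangent at (51, 79): λ = (3·51² + 24)/(2·79) ≡ 67/61. 61⁻¹ ≡ 35 (mod 97), so λ ≡ 67·35 ≡ 17.
  x = λ² - 51 - 51 = 289 - 102 ≡ 90; y = λ·(51 - 90) - 79 ≡ 34. → (90, 34)
3P: (90, 34) + (51, 79). λ = (79 - 34)/(51 - 90) ≡ 45/58 mod 97. 58⁻¹ ≡ 92 (mod 97), so λ ≡ 66.
  x = λ² - 90 - 51 = 4356 - 141 ≡ 44; y = λ·(90 - 44) - 34 ≡ 92. → (44, 92)

(44, 92)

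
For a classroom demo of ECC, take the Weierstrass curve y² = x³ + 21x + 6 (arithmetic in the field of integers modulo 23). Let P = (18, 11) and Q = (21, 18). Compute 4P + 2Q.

(18, 11)

First 4P:
Double-and-add on 4 = (100)₂. Start with P = (18, 11) for the leading 1-bit.
double: tangent at (18, 11): λ = (3·18² + 21)/(2·11) ≡ 4/22. 22⁻¹ ≡ 22 (mod 23), so λ ≡ 4·22 ≡ 19.
  x = λ² - 18 - 18 = 361 - 36 ≡ 3; y = λ·(18 - 3) - 11 ≡ 21. → (3, 21)
double: tangent at (3, 21): λ = (3·3² + 21)/(2·21) ≡ 2/19. 19⁻¹ ≡ 17 (mod 23), so λ ≡ 2·17 ≡ 11.
  x = λ² - 3 - 3 = 121 - 6 ≡ 0; y = λ·(3 - 0) - 21 ≡ 12. → (0, 12)
4P = (0, 12).
Next 2Q:
Repeated addition: build up to 2Q.
2Q: tangent at (21, 18): λ = (3·21² + 21)/(2·18) ≡ 10/13. 13⁻¹ ≡ 16 (mod 23), so λ ≡ 10·16 ≡ 22.
  x = λ² - 21 - 21 = 484 - 42 ≡ 5; y = λ·(21 - 5) - 18 ≡ 12. → (5, 12)
2Q = (5, 12).
Finally 4P + 2Q:
(0, 12) + (5, 12). λ = (12 - 12)/(5 - 0) ≡ 0/5 mod 23. 5⁻¹ ≡ 14 (mod 23) since 5·14 = 70 ≡ 1, so λ ≡ 0.
  x = λ² - 0 - 5 = 0 - 5 ≡ 18; y = λ·(0 - 18) - 12 ≡ 11. → (18, 11)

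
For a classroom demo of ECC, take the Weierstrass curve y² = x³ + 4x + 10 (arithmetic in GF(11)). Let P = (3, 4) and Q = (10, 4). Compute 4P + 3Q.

First 4P:
Double-and-add on 4 = (100)₂. Start with P = (3, 4) for the leading 1-bit.
double: tangent at (3, 4): λ = (3·3² + 4)/(2·4) ≡ 9/8. 8⁻¹ ≡ 7 (mod 11), so λ ≡ 9·7 ≡ 8.
  x = λ² - 3 - 3 = 64 - 6 ≡ 3; y = λ·(3 - 3) - 4 ≡ 7. → (3, 7)
double: tangent at (3, 7): λ = (3·3² + 4)/(2·7) ≡ 9/3. 3⁻¹ ≡ 4 (mod 11) since 3·4 = 12 ≡ 1, so λ ≡ 9·4 ≡ 3.
  x = λ² - 3 - 3 = 9 - 6 ≡ 3; y = λ·(3 - 3) - 7 ≡ 4. → (3, 4)
4P = (3, 4).
Next 3Q:
Repeated addition: build up to 3Q.
2Q: tangent at (10, 4): λ = (3·10² + 4)/(2·4) ≡ 7/8. 8⁻¹ ≡ 7 (mod 11), so λ ≡ 7·7 ≡ 5.
  x = λ² - 10 - 10 = 25 - 20 ≡ 5; y = λ·(10 - 5) - 4 ≡ 10. → (5, 10)
3Q: (5, 10) + (10, 4). λ = (4 - 10)/(10 - 5) ≡ 5/5 mod 11. 5⁻¹ ≡ 9 (mod 11) since 5·9 = 45 ≡ 1, so λ ≡ 1.
  x = λ² - 5 - 10 = 1 - 15 ≡ 8; y = λ·(5 - 8) - 10 ≡ 9. → (8, 9)
3Q = (8, 9).
Finally 4P + 3Q:
(3, 4) + (8, 9). λ = (9 - 4)/(8 - 3) ≡ 5/5 mod 11. 5⁻¹ ≡ 9 (mod 11) since 5·9 = 45 ≡ 1, so λ ≡ 1.
  x = λ² - 3 - 8 = 1 - 11 ≡ 1; y = λ·(3 - 1) - 4 ≡ 9. → (1, 9)

(1, 9)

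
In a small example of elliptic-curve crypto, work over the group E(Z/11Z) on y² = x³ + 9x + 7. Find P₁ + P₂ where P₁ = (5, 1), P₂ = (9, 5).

(5, 1) + (9, 5). λ = (5 - 1)/(9 - 5) ≡ 4/4 mod 11. 4⁻¹ ≡ 3 (mod 11), so λ ≡ 1.
  x = λ² - 5 - 9 = 1 - 14 ≡ 9; y = λ·(5 - 9) - 1 ≡ 6. → (9, 6)

(9, 6)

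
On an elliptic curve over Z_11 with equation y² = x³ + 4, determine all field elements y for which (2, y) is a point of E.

1, 10

x³ + 0x + 4 = 12 ≡ 1 (mod 11).
Square roots of 1 mod 11: 1 and 10 (since 1² = 1 ≡ 1).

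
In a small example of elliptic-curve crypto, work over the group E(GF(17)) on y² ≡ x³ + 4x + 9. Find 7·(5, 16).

(2, 12)

Write G = (5, 16).
Repeated addition: build up to 7G.
2G: tangent at (5, 16): λ = (3·5² + 4)/(2·16) ≡ 11/15. 15⁻¹ ≡ 8 (mod 17) since 15·8 = 120 ≡ 1, so λ ≡ 11·8 ≡ 3.
  x = λ² - 5 - 5 = 9 - 10 ≡ 16; y = λ·(5 - 16) - 16 ≡ 2. → (16, 2)
3G: (16, 2) + (5, 16). λ = (16 - 2)/(5 - 16) ≡ 14/6 mod 17. 6⁻¹ ≡ 3 (mod 17) since 6·3 = 18 ≡ 1, so λ ≡ 8.
  x = λ² - 16 - 5 = 64 - 21 ≡ 9; y = λ·(16 - 9) - 2 ≡ 3. → (9, 3)
4G: (9, 3) + (5, 16). λ = (16 - 3)/(5 - 9) ≡ 13/13 mod 17. 13⁻¹ ≡ 4 (mod 17), so λ ≡ 1.
  x = λ² - 9 - 5 = 1 - 14 ≡ 4; y = λ·(9 - 4) - 3 ≡ 2. → (4, 2)
5G: (4, 2) + (5, 16). λ = (16 - 2)/(5 - 4) ≡ 14/1 mod 17. 1⁻¹ ≡ 1 (mod 17), so λ ≡ 14.
  x = λ² - 4 - 5 = 196 - 9 ≡ 0; y = λ·(4 - 0) - 2 ≡ 3. → (0, 3)
6G: (0, 3) + (5, 16). λ = (16 - 3)/(5 - 0) ≡ 13/5 mod 17. 5⁻¹ ≡ 7 (mod 17) since 5·7 = 35 ≡ 1, so λ ≡ 6.
  x = λ² - 0 - 5 = 36 - 5 ≡ 14; y = λ·(0 - 14) - 3 ≡ 15. → (14, 15)
7G: (14, 15) + (5, 16). λ = (16 - 15)/(5 - 14) ≡ 1/8 mod 17. 8⁻¹ ≡ 15 (mod 17) since 8·15 = 120 ≡ 1, so λ ≡ 15.
  x = λ² - 14 - 5 = 225 - 19 ≡ 2; y = λ·(14 - 2) - 15 ≡ 12. → (2, 12)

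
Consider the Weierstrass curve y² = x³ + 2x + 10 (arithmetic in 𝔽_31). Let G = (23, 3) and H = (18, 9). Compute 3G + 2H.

(17, 20)

First 3G:
Repeated addition: build up to 3G.
2G: tangent at (23, 3): λ = (3·23² + 2)/(2·3) ≡ 8/6. 6⁻¹ ≡ 26 (mod 31), so λ ≡ 8·26 ≡ 22.
  x = λ² - 23 - 23 = 484 - 46 ≡ 4; y = λ·(23 - 4) - 3 ≡ 12. → (4, 12)
3G: (4, 12) + (23, 3). λ = (3 - 12)/(23 - 4) ≡ 22/19 mod 31. 19⁻¹ ≡ 18 (mod 31) since 19·18 = 342 ≡ 1, so λ ≡ 24.
  x = λ² - 4 - 23 = 576 - 27 ≡ 22; y = λ·(4 - 22) - 12 ≡ 21. → (22, 21)
3G = (22, 21).
Next 2H:
Repeated addition: build up to 2H.
2H: tangent at (18, 9): λ = (3·18² + 2)/(2·9) ≡ 13/18. 18⁻¹ ≡ 19 (mod 31), so λ ≡ 13·19 ≡ 30.
  x = λ² - 18 - 18 = 900 - 36 ≡ 27; y = λ·(18 - 27) - 9 ≡ 0. → (27, 0)
2H = (27, 0).
Finally 3G + 2H:
(22, 21) + (27, 0). λ = (0 - 21)/(27 - 22) ≡ 10/5 mod 31. 5⁻¹ ≡ 25 (mod 31), so λ ≡ 2.
  x = λ² - 22 - 27 = 4 - 49 ≡ 17; y = λ·(22 - 17) - 21 ≡ 20. → (17, 20)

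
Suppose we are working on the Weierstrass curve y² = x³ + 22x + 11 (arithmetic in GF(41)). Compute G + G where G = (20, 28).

tangent at (20, 28): λ = (3·20² + 22)/(2·28) ≡ 33/15. 15⁻¹ ≡ 11 (mod 41), so λ ≡ 33·11 ≡ 35.
  x = λ² - 20 - 20 = 1225 - 40 ≡ 37; y = λ·(20 - 37) - 28 ≡ 33. → (37, 33)

(37, 33)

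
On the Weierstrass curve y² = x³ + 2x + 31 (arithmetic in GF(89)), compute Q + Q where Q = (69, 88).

tangent at (69, 88): λ = (3·69² + 2)/(2·88) ≡ 45/87. 87⁻¹ ≡ 44 (mod 89), so λ ≡ 45·44 ≡ 22.
  x = λ² - 69 - 69 = 484 - 138 ≡ 79; y = λ·(69 - 79) - 88 ≡ 48. → (79, 48)

(79, 48)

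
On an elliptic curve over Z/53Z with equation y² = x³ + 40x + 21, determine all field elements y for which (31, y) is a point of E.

x³ + 40x + 21 = 31052 ≡ 47 (mod 53).
Square roots of 47 mod 53: 10 and 43 (since 10² = 100 ≡ 47).

10, 43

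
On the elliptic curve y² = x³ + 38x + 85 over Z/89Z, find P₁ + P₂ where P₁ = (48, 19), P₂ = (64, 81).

(24, 74)

(48, 19) + (64, 81). λ = (81 - 19)/(64 - 48) ≡ 62/16 mod 89. 16⁻¹ ≡ 39 (mod 89), so λ ≡ 15.
  x = λ² - 48 - 64 = 225 - 112 ≡ 24; y = λ·(48 - 24) - 19 ≡ 74. → (24, 74)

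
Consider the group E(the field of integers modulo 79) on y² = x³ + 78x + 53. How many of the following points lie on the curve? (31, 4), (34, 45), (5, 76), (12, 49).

1

(31, 4): 4² ≡ 16, rhs ≡ 30 → off.
(34, 45): 45² ≡ 50, rhs ≡ 60 → off.
(5, 76): 76² ≡ 9, rhs ≡ 15 → off.
(12, 49): 49² ≡ 31, rhs ≡ 31 → on.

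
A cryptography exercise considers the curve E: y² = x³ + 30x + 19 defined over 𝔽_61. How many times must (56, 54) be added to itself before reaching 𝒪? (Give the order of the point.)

4

2P: tangent at (56, 54): λ = (3·56² + 30)/(2·54) ≡ 44/47. 47⁻¹ ≡ 13 (mod 61), so λ ≡ 44·13 ≡ 23.
  x = λ² - 56 - 56 = 529 - 112 ≡ 51; y = λ·(56 - 51) - 54 ≡ 0. → (51, 0)
3P: (51, 0) + (56, 54). λ = (54 - 0)/(56 - 51) ≡ 54/5 mod 61. 5⁻¹ ≡ 49 (mod 61), so λ ≡ 23.
  x = λ² - 51 - 56 = 529 - 107 ≡ 56; y = λ·(51 - 56) - 0 ≡ 7. → (56, 7)
4P: (56, 7) + (56, 54): same x and y₁ ≡ -y₂, so the sum is 𝒪.
4P = 𝒪, so the order is 4.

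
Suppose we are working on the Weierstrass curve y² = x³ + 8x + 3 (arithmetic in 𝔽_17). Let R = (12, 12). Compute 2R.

(8, 16)

tangent at (12, 12): λ = (3·12² + 8)/(2·12) ≡ 15/7. 7⁻¹ ≡ 5 (mod 17) since 7·5 = 35 ≡ 1, so λ ≡ 15·5 ≡ 7.
  x = λ² - 12 - 12 = 49 - 24 ≡ 8; y = λ·(12 - 8) - 12 ≡ 16. → (8, 16)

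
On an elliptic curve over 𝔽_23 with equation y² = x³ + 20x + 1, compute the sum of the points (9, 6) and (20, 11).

(9, 6) + (20, 11). λ = (11 - 6)/(20 - 9) ≡ 5/11 mod 23. 11⁻¹ ≡ 21 (mod 23) since 11·21 = 231 ≡ 1, so λ ≡ 13.
  x = λ² - 9 - 20 = 169 - 29 ≡ 2; y = λ·(9 - 2) - 6 ≡ 16. → (2, 16)

(2, 16)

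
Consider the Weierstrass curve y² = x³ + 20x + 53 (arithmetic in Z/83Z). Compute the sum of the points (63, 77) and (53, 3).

(63, 77) + (53, 3). λ = (3 - 77)/(53 - 63) ≡ 9/73 mod 83. 73⁻¹ ≡ 58 (mod 83) since 73·58 = 4234 ≡ 1, so λ ≡ 24.
  x = λ² - 63 - 53 = 576 - 116 ≡ 45; y = λ·(63 - 45) - 77 ≡ 23. → (45, 23)

(45, 23)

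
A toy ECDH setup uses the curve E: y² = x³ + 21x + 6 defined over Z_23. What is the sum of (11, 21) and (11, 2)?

The two points share x = 11 and their y-coordinates satisfy 21 + 2 ≡ 0 (mod 23), so they are inverses. Their sum is O.

O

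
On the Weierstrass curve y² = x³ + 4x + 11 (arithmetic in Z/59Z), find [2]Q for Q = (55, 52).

tangent at (55, 52): λ = (3·55² + 4)/(2·52) ≡ 52/45. 45⁻¹ ≡ 21 (mod 59) since 45·21 = 945 ≡ 1, so λ ≡ 52·21 ≡ 30.
  x = λ² - 55 - 55 = 900 - 110 ≡ 23; y = λ·(55 - 23) - 52 ≡ 23. → (23, 23)

(23, 23)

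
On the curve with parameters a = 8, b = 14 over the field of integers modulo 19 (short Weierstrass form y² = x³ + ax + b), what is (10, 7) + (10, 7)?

tangent at (10, 7): λ = (3·10² + 8)/(2·7) ≡ 4/14. 14⁻¹ ≡ 15 (mod 19), so λ ≡ 4·15 ≡ 3.
  x = λ² - 10 - 10 = 9 - 20 ≡ 8; y = λ·(10 - 8) - 7 ≡ 18. → (8, 18)

(8, 18)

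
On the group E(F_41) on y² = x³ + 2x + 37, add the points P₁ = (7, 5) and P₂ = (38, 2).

(7, 5) + (38, 2). λ = (2 - 5)/(38 - 7) ≡ 38/31 mod 41. 31⁻¹ ≡ 4 (mod 41), so λ ≡ 29.
  x = λ² - 7 - 38 = 841 - 45 ≡ 17; y = λ·(7 - 17) - 5 ≡ 33. → (17, 33)

(17, 33)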